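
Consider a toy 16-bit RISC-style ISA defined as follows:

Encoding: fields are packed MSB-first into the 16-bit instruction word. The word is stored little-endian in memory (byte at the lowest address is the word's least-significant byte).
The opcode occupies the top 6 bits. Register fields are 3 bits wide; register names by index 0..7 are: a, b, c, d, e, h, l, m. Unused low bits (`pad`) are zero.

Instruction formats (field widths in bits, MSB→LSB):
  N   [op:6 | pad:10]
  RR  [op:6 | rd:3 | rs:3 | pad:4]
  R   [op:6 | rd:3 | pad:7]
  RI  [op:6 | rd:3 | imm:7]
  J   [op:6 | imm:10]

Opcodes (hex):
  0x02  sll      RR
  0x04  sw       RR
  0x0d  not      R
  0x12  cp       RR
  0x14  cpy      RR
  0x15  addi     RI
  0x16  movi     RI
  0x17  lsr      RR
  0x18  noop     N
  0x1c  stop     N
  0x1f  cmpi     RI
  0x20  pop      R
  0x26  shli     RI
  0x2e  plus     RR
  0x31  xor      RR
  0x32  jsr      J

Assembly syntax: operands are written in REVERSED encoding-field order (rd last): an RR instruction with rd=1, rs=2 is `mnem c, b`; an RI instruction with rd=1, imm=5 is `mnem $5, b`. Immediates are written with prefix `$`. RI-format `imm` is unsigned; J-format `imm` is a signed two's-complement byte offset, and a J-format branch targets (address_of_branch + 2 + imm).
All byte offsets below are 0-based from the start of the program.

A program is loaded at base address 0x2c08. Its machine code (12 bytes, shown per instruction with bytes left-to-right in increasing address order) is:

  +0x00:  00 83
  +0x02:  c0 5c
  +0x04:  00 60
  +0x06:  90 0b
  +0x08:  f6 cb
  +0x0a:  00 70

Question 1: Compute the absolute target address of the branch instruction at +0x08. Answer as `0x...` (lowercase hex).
0x2c08

@+08  little-endian(f6 cb) = 0xcbf6
  opcode bits[15:10]=0x32: jsr/J
  imm@[9:0]=0x3f6 (s10→-10) ⇒ $-10
  target = base 0x2c08 + off 0x08 + 2 + imm -10 = 0x2c08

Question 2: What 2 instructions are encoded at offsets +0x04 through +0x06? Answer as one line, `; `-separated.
noop; sll b, m

+0x04: 00 60 ⇒ word 0x6000 (little)
  top 6b → 0x18 → noop [N]
+0x06: 90 0b ⇒ word 0x0b90 (little)
  top 6b → 0x2 → sll [RR]
  rd: (w>>7)&0x7=0x7 → m
  rs: (w>>4)&0x7=0x1 → b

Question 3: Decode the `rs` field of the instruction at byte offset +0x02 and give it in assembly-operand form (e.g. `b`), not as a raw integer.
@+02  little-endian(c0 5c) = 0x5cc0
  opcode bits[15:10]=0x17: lsr/RR
  rd: (w>>7)&0x7=0x1 → b
  rs: (w>>4)&0x7=0x4 → e

e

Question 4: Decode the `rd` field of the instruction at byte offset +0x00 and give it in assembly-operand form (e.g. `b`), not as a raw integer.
+0x00: 00 83 ⇒ word 0x8300 (little)
  top 6b → 0x20 → pop [R]
  rd@[9:7]=0x6 ⇒ l

l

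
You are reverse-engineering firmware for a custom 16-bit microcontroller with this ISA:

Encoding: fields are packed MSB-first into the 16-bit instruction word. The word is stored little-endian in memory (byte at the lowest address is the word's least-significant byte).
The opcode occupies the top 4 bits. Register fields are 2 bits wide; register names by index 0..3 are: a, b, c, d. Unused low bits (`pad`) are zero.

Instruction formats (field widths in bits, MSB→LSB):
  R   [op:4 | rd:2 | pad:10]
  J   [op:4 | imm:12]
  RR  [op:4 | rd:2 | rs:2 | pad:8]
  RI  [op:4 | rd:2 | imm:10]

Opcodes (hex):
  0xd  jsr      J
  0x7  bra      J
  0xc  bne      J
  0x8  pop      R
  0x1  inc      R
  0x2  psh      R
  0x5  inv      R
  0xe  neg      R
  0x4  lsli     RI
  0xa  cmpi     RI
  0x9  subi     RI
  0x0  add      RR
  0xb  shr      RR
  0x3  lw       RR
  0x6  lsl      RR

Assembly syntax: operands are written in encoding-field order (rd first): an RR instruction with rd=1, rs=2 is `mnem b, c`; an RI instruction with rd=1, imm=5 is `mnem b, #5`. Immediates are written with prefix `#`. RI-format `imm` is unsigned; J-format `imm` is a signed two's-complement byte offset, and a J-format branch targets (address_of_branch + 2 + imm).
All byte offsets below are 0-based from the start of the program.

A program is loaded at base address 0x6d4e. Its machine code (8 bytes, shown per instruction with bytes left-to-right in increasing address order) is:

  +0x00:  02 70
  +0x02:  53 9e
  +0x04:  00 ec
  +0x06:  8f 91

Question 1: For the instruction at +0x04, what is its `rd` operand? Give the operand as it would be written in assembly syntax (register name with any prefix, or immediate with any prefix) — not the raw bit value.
d

[04] 00 ec → 0xec00
  top 4b → 0xe → neg [R]
  rd: (w>>10)&0x3=0x3 → d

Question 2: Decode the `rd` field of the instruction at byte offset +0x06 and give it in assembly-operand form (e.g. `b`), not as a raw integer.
a

@+06  little-endian(8f 91) = 0x918f
  top 4b → 0x9 → subi [RI]
  rd: (w>>10)&0x3=0x0 → a
  imm: (w>>0)&0x3ff=0x18f → #399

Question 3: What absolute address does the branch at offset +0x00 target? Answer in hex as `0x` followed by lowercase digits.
@+00  little-endian(02 70) = 0x7002
  opcode bits[15:12]=0x7: bra/J
  imm: (w>>0)&0xfff=0x2 → #2
  target = base 0x6d4e + off 0x00 + 2 + imm 2 = 0x6d52

0x6d52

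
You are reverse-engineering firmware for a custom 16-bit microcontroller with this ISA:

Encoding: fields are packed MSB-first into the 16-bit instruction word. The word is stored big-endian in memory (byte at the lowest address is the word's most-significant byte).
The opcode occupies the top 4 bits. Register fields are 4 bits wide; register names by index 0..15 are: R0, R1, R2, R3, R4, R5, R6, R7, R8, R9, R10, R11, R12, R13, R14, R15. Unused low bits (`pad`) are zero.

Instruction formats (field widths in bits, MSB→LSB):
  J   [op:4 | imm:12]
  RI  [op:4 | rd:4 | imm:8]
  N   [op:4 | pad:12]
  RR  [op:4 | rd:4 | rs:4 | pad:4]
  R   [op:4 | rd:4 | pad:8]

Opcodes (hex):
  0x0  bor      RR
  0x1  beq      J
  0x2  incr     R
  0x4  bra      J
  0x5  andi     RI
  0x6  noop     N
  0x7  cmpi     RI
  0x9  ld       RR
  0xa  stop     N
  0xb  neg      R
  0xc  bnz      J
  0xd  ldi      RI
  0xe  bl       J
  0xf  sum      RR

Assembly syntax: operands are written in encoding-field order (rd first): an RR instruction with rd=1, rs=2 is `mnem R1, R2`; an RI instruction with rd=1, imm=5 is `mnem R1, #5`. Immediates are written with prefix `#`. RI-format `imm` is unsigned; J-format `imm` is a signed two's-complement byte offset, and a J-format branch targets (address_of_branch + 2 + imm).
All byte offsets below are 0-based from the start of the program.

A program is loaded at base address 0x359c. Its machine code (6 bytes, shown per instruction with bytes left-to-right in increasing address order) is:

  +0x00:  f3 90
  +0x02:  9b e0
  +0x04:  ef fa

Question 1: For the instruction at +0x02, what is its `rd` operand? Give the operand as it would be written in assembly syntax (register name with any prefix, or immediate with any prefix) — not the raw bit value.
R11

@+02  big-endian(9b e0) = 0x9be0
  opcode bits[15:12]=0x9: ld/RR
  [11:8] rd=11 = R11
  [7:4] rs=14 = R14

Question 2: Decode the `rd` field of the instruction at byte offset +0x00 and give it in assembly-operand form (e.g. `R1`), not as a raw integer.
R3

@+00  big-endian(f3 90) = 0xf390
  opcode bits[15:12]=0xf: sum/RR
  [11:8] rd=3 = R3
  [7:4] rs=9 = R9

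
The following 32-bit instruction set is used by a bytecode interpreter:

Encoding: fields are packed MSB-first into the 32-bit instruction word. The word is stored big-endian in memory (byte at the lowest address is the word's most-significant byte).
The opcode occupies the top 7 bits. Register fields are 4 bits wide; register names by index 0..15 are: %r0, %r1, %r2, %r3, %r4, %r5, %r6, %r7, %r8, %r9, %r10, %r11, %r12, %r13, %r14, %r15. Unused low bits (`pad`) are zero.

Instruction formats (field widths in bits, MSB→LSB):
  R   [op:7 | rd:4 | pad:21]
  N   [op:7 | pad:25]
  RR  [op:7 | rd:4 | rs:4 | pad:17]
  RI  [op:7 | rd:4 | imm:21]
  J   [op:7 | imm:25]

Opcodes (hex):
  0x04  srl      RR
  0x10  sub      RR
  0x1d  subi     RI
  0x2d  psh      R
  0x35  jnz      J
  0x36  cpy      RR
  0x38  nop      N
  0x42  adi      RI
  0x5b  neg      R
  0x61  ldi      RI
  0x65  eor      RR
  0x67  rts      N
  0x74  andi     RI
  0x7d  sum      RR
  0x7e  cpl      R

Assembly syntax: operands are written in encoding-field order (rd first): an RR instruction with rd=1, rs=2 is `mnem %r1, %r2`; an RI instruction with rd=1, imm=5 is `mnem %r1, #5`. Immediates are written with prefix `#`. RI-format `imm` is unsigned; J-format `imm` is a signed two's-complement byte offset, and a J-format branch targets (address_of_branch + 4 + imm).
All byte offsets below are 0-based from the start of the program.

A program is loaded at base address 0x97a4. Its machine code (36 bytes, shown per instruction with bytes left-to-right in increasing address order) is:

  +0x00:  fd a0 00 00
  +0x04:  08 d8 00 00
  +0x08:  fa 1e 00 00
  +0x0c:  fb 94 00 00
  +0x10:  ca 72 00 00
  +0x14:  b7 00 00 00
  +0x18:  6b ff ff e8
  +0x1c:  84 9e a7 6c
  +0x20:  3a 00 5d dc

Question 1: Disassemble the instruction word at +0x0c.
sum %r12, %r10

@+0c  big-endian(fb 94 00 00) = 0xfb940000
  op=0xfb940000>>25=0x7d ⇒ sum (RR)
  [24:21] rd=12 = %r12
  [20:17] rs=10 = %r10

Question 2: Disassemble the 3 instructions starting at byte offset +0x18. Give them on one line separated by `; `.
[18] 6b ff ff e8 → 0x6bffffe8
  top 7b → 0x35 → jnz [J]
  imm@[24:0]=0x1ffffe8 (s25→-24) ⇒ #-24
[1c] 84 9e a7 6c → 0x849ea76c
  top 7b → 0x42 → adi [RI]
  rd@[24:21]=0x4 ⇒ %r4
  imm@[20:0]=0x1ea76c ⇒ #2008940
[20] 3a 00 5d dc → 0x3a005ddc
  top 7b → 0x1d → subi [RI]
  rd@[24:21]=0x0 ⇒ %r0
  imm@[20:0]=0x5ddc ⇒ #24028

jnz #-24; adi %r4, #2008940; subi %r0, #24028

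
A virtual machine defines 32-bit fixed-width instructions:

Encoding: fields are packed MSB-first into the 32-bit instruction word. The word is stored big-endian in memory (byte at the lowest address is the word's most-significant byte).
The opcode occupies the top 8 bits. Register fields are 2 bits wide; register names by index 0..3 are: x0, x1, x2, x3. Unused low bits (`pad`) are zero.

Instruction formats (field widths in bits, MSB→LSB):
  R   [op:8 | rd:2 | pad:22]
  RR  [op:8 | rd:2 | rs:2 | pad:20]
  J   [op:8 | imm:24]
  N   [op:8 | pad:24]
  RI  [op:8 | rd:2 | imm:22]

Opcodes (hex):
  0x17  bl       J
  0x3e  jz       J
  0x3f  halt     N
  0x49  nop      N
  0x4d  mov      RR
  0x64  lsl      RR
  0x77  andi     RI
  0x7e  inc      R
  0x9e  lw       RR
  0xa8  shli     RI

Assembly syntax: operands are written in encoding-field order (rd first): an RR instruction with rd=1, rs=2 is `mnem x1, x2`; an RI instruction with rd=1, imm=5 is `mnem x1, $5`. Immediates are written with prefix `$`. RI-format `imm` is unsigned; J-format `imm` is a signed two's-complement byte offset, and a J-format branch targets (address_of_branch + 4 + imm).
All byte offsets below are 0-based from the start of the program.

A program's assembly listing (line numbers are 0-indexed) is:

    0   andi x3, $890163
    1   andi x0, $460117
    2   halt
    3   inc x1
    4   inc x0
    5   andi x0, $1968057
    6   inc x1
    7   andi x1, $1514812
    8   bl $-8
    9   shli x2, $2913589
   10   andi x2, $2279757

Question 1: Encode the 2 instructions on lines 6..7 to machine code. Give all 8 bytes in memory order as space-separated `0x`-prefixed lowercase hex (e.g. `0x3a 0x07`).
L6: inc op=0x7e:8|rd=1:2|pad=0:22 ⇒ 0x7e400000 ⇒ big 7e 40 00 00
L7: andi op=0x77:8|rd=1:2|imm=1514812:22 ⇒ 0x77571d3c ⇒ big 77 57 1d 3c

0x7e 0x40 0x00 0x00 0x77 0x57 0x1d 0x3c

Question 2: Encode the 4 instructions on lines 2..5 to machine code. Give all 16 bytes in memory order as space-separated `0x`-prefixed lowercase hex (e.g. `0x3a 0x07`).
0x3f 0x00 0x00 0x00 0x7e 0x40 0x00 0x00 0x7e 0x00 0x00 0x00 0x77 0x1e 0x07 0xb9

L2: halt op=0x3f:8|pad=0:24 ⇒ 0x3f000000 ⇒ big 3f 00 00 00
L3: inc op=0x7e:8|rd=1:2|pad=0:22 ⇒ 0x7e400000 ⇒ big 7e 40 00 00
L4: inc op=0x7e:8|rd=0:2|pad=0:22 ⇒ 0x7e000000 ⇒ big 7e 00 00 00
L5: andi op=0x77:8|rd=0:2|imm=1968057:22 ⇒ 0x771e07b9 ⇒ big 77 1e 07 b9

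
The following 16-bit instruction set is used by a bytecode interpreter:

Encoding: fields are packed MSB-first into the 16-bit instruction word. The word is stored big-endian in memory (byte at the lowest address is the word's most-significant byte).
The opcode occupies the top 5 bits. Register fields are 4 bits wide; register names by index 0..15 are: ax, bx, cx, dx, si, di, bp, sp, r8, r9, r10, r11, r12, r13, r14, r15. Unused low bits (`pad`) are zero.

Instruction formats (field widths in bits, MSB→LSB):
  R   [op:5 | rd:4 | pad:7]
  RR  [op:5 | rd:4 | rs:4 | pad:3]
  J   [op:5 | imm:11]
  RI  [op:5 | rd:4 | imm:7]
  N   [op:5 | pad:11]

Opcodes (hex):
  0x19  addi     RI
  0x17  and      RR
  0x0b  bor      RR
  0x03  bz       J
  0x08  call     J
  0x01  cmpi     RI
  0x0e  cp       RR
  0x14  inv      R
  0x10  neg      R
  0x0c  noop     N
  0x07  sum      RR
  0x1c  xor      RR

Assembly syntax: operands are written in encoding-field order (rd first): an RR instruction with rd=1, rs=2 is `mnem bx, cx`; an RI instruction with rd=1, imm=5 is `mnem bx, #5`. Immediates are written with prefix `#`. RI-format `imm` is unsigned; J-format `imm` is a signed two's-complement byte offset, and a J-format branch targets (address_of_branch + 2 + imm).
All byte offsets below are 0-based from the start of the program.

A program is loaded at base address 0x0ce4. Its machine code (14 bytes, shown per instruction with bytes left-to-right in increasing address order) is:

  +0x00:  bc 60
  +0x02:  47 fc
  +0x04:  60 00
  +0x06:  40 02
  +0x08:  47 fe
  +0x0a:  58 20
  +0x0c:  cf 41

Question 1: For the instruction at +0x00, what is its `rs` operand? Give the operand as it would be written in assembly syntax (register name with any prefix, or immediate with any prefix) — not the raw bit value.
r12

off 0x00: read bc 60 as big → 0xbc60
  top 5b → 0x17 → and [RR]
  rd: (w>>7)&0xf=0x8 → r8
  rs: (w>>3)&0xf=0xc → r12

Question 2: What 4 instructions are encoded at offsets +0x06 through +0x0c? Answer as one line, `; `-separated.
@+06  big-endian(40 02) = 0x4002
  op=0x4002>>11=0x8 ⇒ call (J)
  imm: (w>>0)&0x7ff=0x2 → #2
@+08  big-endian(47 fe) = 0x47fe
  op=0x47fe>>11=0x8 ⇒ call (J)
  imm: (w>>0)&0x7ff=0x7fe (s11→-2) → #-2
@+0a  big-endian(58 20) = 0x5820
  op=0x5820>>11=0xb ⇒ bor (RR)
  rd: (w>>7)&0xf=0x0 → ax
  rs: (w>>3)&0xf=0x4 → si
@+0c  big-endian(cf 41) = 0xcf41
  op=0xcf41>>11=0x19 ⇒ addi (RI)
  rd: (w>>7)&0xf=0xe → r14
  imm: (w>>0)&0x7f=0x41 → #65

call #2; call #-2; bor ax, si; addi r14, #65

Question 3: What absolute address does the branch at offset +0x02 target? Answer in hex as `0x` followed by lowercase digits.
+0x02: 47 fc ⇒ word 0x47fc (big)
  opcode bits[15:11]=0x8: call/J
  imm@[10:0]=0x7fc (s11→-4) ⇒ #-4
  target = base 0x0ce4 + off 0x02 + 2 + imm -4 = 0x0ce4

0x0ce4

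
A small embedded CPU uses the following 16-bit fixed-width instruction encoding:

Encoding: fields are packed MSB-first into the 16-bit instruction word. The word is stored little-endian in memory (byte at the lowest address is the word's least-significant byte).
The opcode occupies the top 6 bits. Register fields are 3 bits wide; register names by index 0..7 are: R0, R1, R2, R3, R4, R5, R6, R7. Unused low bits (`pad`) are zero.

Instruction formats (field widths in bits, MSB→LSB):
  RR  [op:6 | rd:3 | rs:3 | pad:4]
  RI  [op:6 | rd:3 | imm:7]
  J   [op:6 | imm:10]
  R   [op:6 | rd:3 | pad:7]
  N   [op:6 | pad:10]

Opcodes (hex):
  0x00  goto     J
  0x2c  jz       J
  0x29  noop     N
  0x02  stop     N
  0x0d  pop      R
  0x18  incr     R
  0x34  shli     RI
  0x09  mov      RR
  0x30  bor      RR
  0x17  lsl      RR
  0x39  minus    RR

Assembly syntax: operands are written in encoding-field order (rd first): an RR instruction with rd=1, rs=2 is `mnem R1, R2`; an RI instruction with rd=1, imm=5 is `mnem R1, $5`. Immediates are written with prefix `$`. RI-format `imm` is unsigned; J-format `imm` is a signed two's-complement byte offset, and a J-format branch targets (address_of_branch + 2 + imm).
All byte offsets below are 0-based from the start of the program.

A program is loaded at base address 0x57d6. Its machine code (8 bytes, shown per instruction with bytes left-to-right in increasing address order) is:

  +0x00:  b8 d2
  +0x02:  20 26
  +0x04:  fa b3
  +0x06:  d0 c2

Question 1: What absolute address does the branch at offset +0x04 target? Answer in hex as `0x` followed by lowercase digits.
0x57d6

+0x04: fa b3 ⇒ word 0xb3fa (little)
  opcode bits[15:10]=0x2c: jz/J
  imm: (w>>0)&0x3ff=0x3fa (s10→-6) → $-6
  target = base 0x57d6 + off 0x04 + 2 + imm -6 = 0x57d6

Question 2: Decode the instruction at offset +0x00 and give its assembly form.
off 0x00: read b8 d2 as little → 0xd2b8
  opcode bits[15:10]=0x34: shli/RI
  [9:7] rd=5 = R5
  [6:0] imm=56 = $56

shli R5, $56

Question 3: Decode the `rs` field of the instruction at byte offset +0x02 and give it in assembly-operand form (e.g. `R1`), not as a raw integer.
off 0x02: read 20 26 as little → 0x2620
  top 6b → 0x9 → mov [RR]
  rd@[9:7]=0x4 ⇒ R4
  rs@[6:4]=0x2 ⇒ R2

R2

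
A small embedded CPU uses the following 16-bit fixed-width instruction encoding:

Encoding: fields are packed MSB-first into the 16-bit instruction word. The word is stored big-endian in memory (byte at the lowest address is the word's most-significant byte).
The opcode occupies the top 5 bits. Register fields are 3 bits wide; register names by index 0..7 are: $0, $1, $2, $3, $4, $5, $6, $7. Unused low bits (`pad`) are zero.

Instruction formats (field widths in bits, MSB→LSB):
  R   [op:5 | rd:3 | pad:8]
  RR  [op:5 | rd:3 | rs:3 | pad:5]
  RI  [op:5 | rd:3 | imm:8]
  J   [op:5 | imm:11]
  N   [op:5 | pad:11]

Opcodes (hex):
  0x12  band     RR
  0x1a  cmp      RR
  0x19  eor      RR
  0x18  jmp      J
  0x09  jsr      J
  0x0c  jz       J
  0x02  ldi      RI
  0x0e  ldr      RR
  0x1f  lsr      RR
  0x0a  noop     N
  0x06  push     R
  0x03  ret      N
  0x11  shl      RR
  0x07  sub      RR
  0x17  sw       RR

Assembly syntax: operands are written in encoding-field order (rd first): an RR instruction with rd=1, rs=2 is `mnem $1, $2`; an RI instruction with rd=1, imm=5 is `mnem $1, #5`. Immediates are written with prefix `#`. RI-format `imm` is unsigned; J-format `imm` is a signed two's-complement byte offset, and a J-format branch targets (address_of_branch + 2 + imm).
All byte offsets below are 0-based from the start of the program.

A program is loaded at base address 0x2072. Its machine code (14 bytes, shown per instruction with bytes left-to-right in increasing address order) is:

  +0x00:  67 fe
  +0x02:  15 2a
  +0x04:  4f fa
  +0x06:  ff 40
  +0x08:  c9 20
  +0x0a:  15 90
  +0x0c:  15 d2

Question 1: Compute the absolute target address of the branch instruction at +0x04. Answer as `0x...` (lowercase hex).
+0x04: 4f fa ⇒ word 0x4ffa (big)
  top 5b → 0x9 → jsr [J]
  imm: (w>>0)&0x7ff=0x7fa (s11→-6) → #-6
  target = base 0x2072 + off 0x04 + 2 + imm -6 = 0x2072

0x2072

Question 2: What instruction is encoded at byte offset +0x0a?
off 0x0a: read 15 90 as big → 0x1590
  opcode bits[15:11]=0x2: ldi/RI
  rd@[10:8]=0x5 ⇒ $5
  imm@[7:0]=0x90 ⇒ #144

ldi $5, #144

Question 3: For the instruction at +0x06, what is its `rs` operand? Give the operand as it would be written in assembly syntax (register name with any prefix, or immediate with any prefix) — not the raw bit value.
$2

[06] ff 40 → 0xff40
  top 5b → 0x1f → lsr [RR]
  rd: (w>>8)&0x7=0x7 → $7
  rs: (w>>5)&0x7=0x2 → $2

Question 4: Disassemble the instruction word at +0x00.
jz #-2

@+00  big-endian(67 fe) = 0x67fe
  top 5b → 0xc → jz [J]
  [10:0] imm=2046 (s11→-2) = #-2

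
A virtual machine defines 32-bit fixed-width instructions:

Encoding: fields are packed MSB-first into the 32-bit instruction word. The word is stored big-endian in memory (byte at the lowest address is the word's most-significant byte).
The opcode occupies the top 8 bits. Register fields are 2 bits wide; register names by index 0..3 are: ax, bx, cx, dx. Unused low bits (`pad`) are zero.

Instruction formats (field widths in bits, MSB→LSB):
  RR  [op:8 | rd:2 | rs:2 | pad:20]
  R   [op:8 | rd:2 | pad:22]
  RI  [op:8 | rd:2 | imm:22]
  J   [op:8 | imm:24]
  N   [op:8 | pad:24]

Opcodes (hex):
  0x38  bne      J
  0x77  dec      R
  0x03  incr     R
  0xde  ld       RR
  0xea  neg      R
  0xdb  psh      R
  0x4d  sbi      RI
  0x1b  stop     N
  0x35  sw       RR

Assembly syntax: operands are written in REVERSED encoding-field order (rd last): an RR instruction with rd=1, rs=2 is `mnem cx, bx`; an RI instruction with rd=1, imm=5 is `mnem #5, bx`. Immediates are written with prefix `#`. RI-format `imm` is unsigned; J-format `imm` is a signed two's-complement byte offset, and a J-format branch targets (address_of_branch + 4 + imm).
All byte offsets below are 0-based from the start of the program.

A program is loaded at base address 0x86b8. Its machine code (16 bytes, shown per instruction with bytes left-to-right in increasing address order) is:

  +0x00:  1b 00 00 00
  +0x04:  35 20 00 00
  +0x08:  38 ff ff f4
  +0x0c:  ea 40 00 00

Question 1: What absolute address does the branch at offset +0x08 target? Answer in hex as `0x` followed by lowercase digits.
[08] 38 ff ff f4 → 0x38fffff4
  top 8b → 0x38 → bne [J]
  imm@[23:0]=0xfffff4 (s24→-12) ⇒ #-12
  target = base 0x86b8 + off 0x08 + 4 + imm -12 = 0x86b8

0x86b8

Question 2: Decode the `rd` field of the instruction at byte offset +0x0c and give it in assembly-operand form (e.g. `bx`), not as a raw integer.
bx

off 0x0c: read ea 40 00 00 as big → 0xea400000
  op=0xea400000>>24=0xea ⇒ neg (R)
  [23:22] rd=1 = bx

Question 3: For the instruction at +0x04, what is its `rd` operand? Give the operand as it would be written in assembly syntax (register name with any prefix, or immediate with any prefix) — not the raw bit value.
off 0x04: read 35 20 00 00 as big → 0x35200000
  opcode bits[31:24]=0x35: sw/RR
  [23:22] rd=0 = ax
  [21:20] rs=2 = cx

ax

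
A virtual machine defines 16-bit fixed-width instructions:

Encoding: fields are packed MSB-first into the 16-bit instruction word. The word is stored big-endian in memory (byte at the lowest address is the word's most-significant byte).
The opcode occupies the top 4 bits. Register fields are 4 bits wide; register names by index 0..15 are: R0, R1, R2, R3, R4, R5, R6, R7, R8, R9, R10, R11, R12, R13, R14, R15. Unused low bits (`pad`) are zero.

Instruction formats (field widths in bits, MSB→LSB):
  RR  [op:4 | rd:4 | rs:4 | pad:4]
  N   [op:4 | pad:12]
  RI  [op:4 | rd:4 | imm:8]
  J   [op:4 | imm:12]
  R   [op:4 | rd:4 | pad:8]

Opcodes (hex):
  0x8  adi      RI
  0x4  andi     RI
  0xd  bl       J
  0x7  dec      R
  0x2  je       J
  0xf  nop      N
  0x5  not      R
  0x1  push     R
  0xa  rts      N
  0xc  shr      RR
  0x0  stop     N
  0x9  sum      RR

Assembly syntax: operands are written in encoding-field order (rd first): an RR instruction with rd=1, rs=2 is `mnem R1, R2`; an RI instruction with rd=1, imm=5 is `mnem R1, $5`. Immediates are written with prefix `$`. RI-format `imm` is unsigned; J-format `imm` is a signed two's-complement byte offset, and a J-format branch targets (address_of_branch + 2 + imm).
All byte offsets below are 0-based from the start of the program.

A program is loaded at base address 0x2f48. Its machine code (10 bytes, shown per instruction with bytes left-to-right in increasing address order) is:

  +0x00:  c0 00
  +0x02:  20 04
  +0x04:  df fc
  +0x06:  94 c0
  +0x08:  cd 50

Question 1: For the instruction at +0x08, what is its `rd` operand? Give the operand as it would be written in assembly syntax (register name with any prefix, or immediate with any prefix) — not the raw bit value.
off 0x08: read cd 50 as big → 0xcd50
  op=0xcd50>>12=0xc ⇒ shr (RR)
  rd: (w>>8)&0xf=0xd → R13
  rs: (w>>4)&0xf=0x5 → R5

R13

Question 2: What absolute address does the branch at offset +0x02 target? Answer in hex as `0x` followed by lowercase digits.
@+02  big-endian(20 04) = 0x2004
  op=0x2004>>12=0x2 ⇒ je (J)
  [11:0] imm=4 = $4
  target = base 0x2f48 + off 0x02 + 2 + imm 4 = 0x2f50

0x2f50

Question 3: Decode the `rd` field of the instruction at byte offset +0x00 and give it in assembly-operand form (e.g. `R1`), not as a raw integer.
@+00  big-endian(c0 00) = 0xc000
  opcode bits[15:12]=0xc: shr/RR
  [11:8] rd=0 = R0
  [7:4] rs=0 = R0

R0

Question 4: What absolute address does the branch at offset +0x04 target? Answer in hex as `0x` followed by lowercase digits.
off 0x04: read df fc as big → 0xdffc
  opcode bits[15:12]=0xd: bl/J
  imm: (w>>0)&0xfff=0xffc (s12→-4) → $-4
  target = base 0x2f48 + off 0x04 + 2 + imm -4 = 0x2f4a

0x2f4a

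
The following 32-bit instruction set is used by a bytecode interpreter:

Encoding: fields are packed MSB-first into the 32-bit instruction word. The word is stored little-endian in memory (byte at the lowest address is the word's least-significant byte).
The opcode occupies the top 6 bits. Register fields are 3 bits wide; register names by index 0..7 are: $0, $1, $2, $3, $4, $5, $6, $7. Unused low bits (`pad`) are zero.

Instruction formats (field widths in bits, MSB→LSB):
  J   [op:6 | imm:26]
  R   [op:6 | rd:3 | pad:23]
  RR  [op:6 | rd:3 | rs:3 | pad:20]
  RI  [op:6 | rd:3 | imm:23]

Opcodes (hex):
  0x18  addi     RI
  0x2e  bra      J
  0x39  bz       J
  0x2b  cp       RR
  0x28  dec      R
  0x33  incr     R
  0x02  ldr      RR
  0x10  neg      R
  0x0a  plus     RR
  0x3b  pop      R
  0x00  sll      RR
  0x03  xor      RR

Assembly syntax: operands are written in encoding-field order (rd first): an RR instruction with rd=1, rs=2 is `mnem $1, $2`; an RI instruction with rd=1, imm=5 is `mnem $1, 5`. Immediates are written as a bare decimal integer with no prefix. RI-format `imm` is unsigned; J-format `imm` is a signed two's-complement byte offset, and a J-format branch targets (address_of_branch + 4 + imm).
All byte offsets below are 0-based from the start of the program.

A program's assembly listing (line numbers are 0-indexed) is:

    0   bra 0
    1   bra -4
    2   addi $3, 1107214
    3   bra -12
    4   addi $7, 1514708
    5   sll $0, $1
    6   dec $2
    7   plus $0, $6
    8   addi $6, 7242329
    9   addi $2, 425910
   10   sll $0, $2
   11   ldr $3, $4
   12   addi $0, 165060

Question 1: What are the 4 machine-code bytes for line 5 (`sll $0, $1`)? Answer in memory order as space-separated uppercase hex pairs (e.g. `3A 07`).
5. sll fields op=0x0:6|rd=0:3|rs=1:3|pad=0:20 → word 00100000h → 00 00 10 00

00 00 10 00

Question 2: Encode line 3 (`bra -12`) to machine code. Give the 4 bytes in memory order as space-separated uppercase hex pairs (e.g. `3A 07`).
F4 FF FF BB

L3: bra op=0x2e:6|imm=-12:26 ⇒ 0xbbfffff4 ⇒ little f4 ff ff bb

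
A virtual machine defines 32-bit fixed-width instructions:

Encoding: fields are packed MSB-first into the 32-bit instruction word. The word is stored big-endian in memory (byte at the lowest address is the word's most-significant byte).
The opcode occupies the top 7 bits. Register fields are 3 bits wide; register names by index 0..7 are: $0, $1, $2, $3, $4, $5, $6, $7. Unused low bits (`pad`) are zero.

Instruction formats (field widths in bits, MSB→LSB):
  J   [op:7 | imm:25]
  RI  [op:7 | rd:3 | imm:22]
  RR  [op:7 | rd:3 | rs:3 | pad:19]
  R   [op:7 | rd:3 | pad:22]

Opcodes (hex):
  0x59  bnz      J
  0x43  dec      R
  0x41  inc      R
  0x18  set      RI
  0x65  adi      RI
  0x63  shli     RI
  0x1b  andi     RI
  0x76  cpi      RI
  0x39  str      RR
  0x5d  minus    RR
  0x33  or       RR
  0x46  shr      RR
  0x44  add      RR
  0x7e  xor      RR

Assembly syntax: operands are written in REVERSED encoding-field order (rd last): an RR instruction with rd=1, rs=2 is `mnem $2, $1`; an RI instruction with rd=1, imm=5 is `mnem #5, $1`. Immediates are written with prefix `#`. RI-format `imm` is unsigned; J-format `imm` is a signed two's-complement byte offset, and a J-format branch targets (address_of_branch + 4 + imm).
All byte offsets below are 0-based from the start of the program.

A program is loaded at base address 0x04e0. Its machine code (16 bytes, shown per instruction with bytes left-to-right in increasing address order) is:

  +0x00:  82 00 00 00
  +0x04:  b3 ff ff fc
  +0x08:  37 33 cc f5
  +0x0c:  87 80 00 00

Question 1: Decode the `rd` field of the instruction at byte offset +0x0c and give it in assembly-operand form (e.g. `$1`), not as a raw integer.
$6

off 0x0c: read 87 80 00 00 as big → 0x87800000
  opcode bits[31:25]=0x43: dec/R
  rd@[24:22]=0x6 ⇒ $6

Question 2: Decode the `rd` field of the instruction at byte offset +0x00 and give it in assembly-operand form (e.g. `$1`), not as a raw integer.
$0

@+00  big-endian(82 00 00 00) = 0x82000000
  opcode bits[31:25]=0x41: inc/R
  [24:22] rd=0 = $0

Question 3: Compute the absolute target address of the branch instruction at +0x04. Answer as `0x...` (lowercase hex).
0x04e4

[04] b3 ff ff fc → 0xb3fffffc
  op=0xb3fffffc>>25=0x59 ⇒ bnz (J)
  imm: (w>>0)&0x1ffffff=0x1fffffc (s25→-4) → #-4
  target = base 0x04e0 + off 0x04 + 4 + imm -4 = 0x04e4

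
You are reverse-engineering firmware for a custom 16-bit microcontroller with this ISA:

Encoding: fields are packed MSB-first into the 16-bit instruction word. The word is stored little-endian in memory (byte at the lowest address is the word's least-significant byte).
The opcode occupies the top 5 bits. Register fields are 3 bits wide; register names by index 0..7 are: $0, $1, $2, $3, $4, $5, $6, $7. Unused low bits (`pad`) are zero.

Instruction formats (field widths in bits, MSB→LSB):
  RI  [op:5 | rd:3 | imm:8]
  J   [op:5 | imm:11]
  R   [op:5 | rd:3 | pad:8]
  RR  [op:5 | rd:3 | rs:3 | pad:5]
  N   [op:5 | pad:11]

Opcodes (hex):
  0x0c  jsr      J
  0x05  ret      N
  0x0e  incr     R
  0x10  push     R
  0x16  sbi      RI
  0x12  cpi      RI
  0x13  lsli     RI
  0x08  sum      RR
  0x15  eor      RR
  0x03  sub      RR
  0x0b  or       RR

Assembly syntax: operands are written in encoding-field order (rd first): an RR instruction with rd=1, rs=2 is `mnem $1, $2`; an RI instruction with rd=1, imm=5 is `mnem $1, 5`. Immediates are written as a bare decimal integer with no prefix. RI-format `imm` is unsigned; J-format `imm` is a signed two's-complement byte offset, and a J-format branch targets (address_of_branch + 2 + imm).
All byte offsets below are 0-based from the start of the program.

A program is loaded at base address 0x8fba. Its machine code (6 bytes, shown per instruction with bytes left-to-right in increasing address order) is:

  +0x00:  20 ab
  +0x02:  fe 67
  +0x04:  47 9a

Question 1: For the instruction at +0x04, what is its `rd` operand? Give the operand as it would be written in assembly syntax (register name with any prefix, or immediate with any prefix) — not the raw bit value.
$2

+0x04: 47 9a ⇒ word 0x9a47 (little)
  opcode bits[15:11]=0x13: lsli/RI
  rd@[10:8]=0x2 ⇒ $2
  imm@[7:0]=0x47 ⇒ 71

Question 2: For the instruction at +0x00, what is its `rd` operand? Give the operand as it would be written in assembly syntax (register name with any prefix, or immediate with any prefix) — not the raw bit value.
$3

off 0x00: read 20 ab as little → 0xab20
  top 5b → 0x15 → eor [RR]
  rd@[10:8]=0x3 ⇒ $3
  rs@[7:5]=0x1 ⇒ $1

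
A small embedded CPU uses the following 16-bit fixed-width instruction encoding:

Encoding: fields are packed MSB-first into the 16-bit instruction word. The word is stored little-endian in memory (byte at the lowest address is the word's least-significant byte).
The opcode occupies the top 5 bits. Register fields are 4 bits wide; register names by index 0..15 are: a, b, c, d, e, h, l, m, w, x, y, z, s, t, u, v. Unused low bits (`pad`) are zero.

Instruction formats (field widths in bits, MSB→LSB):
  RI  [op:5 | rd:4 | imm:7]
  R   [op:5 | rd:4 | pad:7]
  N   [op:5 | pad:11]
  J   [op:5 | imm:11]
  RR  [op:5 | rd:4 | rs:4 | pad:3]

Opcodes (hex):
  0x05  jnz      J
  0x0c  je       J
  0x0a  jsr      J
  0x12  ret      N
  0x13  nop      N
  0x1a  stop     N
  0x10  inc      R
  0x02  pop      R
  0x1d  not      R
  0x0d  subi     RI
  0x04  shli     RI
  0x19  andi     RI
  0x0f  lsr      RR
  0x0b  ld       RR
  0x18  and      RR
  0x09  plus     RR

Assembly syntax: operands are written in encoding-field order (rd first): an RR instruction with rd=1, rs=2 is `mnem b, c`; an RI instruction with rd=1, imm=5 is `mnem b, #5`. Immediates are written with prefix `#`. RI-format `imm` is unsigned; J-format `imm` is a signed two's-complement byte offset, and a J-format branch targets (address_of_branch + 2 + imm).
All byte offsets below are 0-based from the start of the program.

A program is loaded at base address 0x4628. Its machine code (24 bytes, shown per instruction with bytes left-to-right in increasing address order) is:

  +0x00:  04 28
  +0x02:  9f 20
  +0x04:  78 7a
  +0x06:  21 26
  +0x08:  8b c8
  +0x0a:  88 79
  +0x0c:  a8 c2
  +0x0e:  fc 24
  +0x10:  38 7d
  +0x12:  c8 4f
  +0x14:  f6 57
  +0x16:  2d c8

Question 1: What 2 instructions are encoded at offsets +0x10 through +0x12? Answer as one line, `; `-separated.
+0x10: 38 7d ⇒ word 0x7d38 (little)
  top 5b → 0xf → lsr [RR]
  rd@[10:7]=0xa ⇒ y
  rs@[6:3]=0x7 ⇒ m
+0x12: c8 4f ⇒ word 0x4fc8 (little)
  top 5b → 0x9 → plus [RR]
  rd@[10:7]=0xf ⇒ v
  rs@[6:3]=0x9 ⇒ x

lsr y, m; plus v, x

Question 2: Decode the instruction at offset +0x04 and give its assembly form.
lsr e, v

off 0x04: read 78 7a as little → 0x7a78
  top 5b → 0xf → lsr [RR]
  rd@[10:7]=0x4 ⇒ e
  rs@[6:3]=0xf ⇒ v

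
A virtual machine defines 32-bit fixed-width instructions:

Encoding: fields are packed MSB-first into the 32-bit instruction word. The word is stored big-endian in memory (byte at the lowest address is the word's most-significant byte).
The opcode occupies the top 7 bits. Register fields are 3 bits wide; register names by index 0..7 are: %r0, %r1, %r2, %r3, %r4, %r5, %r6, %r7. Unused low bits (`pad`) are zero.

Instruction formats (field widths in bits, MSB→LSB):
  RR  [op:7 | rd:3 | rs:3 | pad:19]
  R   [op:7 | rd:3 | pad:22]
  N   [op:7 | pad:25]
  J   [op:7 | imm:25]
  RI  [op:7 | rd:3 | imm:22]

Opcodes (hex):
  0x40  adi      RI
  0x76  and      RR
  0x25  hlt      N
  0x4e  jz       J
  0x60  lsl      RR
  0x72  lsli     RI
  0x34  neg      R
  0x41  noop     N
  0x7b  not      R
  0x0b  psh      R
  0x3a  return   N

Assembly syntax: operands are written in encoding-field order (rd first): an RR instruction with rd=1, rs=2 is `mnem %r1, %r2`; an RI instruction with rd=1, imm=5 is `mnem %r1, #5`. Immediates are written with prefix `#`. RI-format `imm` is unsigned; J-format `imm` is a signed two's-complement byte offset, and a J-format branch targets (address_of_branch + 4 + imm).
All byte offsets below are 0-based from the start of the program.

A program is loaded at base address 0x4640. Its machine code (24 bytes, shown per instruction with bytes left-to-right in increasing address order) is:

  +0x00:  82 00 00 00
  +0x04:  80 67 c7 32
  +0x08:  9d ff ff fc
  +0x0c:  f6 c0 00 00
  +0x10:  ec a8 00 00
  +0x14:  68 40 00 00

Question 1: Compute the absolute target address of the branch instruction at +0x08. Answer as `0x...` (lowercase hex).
+0x08: 9d ff ff fc ⇒ word 0x9dfffffc (big)
  op=0x9dfffffc>>25=0x4e ⇒ jz (J)
  imm: (w>>0)&0x1ffffff=0x1fffffc (s25→-4) → #-4
  target = base 0x4640 + off 0x08 + 4 + imm -4 = 0x4648

0x4648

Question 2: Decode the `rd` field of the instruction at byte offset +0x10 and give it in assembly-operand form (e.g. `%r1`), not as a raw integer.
off 0x10: read ec a8 00 00 as big → 0xeca80000
  opcode bits[31:25]=0x76: and/RR
  rd: (w>>22)&0x7=0x2 → %r2
  rs: (w>>19)&0x7=0x5 → %r5

%r2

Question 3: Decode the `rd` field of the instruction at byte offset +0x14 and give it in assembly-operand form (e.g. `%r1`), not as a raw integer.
@+14  big-endian(68 40 00 00) = 0x68400000
  top 7b → 0x34 → neg [R]
  rd: (w>>22)&0x7=0x1 → %r1

%r1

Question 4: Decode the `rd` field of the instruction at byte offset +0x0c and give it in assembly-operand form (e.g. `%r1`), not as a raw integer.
off 0x0c: read f6 c0 00 00 as big → 0xf6c00000
  op=0xf6c00000>>25=0x7b ⇒ not (R)
  [24:22] rd=3 = %r3

%r3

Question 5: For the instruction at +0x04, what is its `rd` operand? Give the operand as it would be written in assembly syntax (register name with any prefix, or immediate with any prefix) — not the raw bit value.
%r1

off 0x04: read 80 67 c7 32 as big → 0x8067c732
  opcode bits[31:25]=0x40: adi/RI
  [24:22] rd=1 = %r1
  [21:0] imm=2606898 = #2606898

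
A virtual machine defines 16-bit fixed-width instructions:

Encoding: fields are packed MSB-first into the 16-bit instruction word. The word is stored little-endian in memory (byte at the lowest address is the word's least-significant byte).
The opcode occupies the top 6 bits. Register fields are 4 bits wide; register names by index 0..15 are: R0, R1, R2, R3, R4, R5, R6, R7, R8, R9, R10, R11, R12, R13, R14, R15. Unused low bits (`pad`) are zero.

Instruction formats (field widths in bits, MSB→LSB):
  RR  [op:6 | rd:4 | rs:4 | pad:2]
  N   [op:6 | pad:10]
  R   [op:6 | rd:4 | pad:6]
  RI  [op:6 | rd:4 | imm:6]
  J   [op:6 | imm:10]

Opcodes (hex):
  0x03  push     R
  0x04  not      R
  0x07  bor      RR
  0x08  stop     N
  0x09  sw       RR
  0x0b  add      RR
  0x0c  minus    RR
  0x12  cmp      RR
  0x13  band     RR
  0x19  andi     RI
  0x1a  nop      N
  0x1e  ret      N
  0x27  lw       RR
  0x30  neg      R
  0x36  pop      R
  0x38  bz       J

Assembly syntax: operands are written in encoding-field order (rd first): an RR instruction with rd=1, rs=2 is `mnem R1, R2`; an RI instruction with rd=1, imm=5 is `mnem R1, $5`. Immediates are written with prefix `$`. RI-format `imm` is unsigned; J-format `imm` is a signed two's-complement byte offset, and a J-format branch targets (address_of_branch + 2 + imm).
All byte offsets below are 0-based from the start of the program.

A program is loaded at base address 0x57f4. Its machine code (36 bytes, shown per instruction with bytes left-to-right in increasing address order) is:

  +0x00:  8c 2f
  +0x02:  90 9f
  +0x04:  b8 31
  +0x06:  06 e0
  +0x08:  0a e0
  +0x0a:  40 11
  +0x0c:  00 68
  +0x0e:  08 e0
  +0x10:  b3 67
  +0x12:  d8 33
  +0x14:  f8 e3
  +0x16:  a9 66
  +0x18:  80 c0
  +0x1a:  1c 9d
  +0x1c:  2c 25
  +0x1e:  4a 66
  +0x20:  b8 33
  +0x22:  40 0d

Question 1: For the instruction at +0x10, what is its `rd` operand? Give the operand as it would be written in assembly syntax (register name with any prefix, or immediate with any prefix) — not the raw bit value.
off 0x10: read b3 67 as little → 0x67b3
  top 6b → 0x19 → andi [RI]
  [9:6] rd=14 = R14
  [5:0] imm=51 = $51

R14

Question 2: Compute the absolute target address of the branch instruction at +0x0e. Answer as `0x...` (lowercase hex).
+0x0e: 08 e0 ⇒ word 0xe008 (little)
  top 6b → 0x38 → bz [J]
  imm@[9:0]=0x8 ⇒ $8
  target = base 0x57f4 + off 0x0e + 2 + imm 8 = 0x580c

0x580c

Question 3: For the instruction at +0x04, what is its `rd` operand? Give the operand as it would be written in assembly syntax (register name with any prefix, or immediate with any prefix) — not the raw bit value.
R6

+0x04: b8 31 ⇒ word 0x31b8 (little)
  top 6b → 0xc → minus [RR]
  [9:6] rd=6 = R6
  [5:2] rs=14 = R14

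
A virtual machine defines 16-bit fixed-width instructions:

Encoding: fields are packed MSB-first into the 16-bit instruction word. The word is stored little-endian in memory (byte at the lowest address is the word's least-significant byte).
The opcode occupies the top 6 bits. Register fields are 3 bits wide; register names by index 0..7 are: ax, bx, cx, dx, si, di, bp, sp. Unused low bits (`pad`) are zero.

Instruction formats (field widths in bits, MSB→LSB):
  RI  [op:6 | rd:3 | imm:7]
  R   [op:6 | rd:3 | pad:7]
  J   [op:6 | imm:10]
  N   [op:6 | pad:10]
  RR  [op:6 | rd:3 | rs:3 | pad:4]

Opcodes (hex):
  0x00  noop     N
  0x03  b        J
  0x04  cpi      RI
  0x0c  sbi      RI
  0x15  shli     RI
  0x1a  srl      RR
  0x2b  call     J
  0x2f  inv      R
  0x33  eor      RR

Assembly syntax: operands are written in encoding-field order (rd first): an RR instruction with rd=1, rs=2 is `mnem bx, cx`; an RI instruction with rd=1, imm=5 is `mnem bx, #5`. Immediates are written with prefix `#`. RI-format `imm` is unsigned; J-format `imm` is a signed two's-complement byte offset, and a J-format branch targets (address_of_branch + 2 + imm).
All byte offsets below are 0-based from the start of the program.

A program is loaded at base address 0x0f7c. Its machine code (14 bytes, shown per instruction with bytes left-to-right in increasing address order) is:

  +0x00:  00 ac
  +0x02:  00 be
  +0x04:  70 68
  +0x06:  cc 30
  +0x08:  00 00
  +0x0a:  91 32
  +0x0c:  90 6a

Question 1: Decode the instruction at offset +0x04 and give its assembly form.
@+04  little-endian(70 68) = 0x6870
  top 6b → 0x1a → srl [RR]
  rd@[9:7]=0x0 ⇒ ax
  rs@[6:4]=0x7 ⇒ sp

srl ax, sp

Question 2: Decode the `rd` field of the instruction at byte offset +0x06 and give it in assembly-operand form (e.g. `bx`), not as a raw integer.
[06] cc 30 → 0x30cc
  opcode bits[15:10]=0xc: sbi/RI
  rd@[9:7]=0x1 ⇒ bx
  imm@[6:0]=0x4c ⇒ #76

bx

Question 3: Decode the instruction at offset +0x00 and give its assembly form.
@+00  little-endian(00 ac) = 0xac00
  opcode bits[15:10]=0x2b: call/J
  imm: (w>>0)&0x3ff=0x0 → #0

call #0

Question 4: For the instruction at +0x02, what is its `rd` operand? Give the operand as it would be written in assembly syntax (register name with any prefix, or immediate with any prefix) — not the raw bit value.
+0x02: 00 be ⇒ word 0xbe00 (little)
  top 6b → 0x2f → inv [R]
  rd: (w>>7)&0x7=0x4 → si

si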